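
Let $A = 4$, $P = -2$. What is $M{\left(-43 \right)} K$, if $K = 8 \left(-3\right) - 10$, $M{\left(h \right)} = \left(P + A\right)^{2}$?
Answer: $-136$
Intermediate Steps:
$M{\left(h \right)} = 4$ ($M{\left(h \right)} = \left(-2 + 4\right)^{2} = 2^{2} = 4$)
$K = -34$ ($K = -24 - 10 = -34$)
$M{\left(-43 \right)} K = 4 \left(-34\right) = -136$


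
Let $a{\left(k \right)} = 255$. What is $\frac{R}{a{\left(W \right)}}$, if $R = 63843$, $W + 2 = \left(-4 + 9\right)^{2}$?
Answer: $\frac{21281}{85} \approx 250.36$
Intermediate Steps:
$W = 23$ ($W = -2 + \left(-4 + 9\right)^{2} = -2 + 5^{2} = -2 + 25 = 23$)
$\frac{R}{a{\left(W \right)}} = \frac{63843}{255} = 63843 \cdot \frac{1}{255} = \frac{21281}{85}$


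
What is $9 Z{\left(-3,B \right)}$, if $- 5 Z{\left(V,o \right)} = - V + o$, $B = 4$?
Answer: $- \frac{63}{5} \approx -12.6$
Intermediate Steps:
$Z{\left(V,o \right)} = - \frac{o}{5} + \frac{V}{5}$ ($Z{\left(V,o \right)} = - \frac{- V + o}{5} = - \frac{o - V}{5} = - \frac{o}{5} + \frac{V}{5}$)
$9 Z{\left(-3,B \right)} = 9 \left(\left(- \frac{1}{5}\right) 4 + \frac{1}{5} \left(-3\right)\right) = 9 \left(- \frac{4}{5} - \frac{3}{5}\right) = 9 \left(- \frac{7}{5}\right) = - \frac{63}{5}$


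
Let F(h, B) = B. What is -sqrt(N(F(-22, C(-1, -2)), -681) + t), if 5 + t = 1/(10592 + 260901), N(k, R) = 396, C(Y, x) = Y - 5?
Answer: -2*sqrt(7205000962413)/271493 ≈ -19.774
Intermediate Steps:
C(Y, x) = -5 + Y
t = -1357464/271493 (t = -5 + 1/(10592 + 260901) = -5 + 1/271493 = -1357464/271493 ≈ -5.0000)
-sqrt(N(F(-22, C(-1, -2)), -681) + t) = -sqrt(396 - 1357464/271493) = -sqrt(106153764/271493) = -2*sqrt(7205000962413)/271493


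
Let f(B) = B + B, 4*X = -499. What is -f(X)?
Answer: 499/2 ≈ 249.50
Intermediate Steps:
X = -499/4 (X = (¼)*(-499) = -499/4 ≈ -124.75)
f(B) = 2*B
-f(X) = -2*(-499)/4 = -1*(-499/2) = 499/2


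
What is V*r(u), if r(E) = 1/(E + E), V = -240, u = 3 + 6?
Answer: -40/3 ≈ -13.333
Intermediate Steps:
u = 9
r(E) = 1/(2*E)
V*r(u) = -120/9 = -240*1/18 = -40/3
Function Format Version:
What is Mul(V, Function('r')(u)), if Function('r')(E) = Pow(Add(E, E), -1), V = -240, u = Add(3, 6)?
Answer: Rational(-40, 3) ≈ -13.333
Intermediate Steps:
u = 9
Function('r')(E) = Mul(Rational(1, 2), Pow(E, -1)) (Function('r')(E) = Pow(Mul(2, E), -1) = Mul(Rational(1, 2), Pow(E, -1)))
Mul(V, Function('r')(u)) = Mul(-240, Mul(Rational(1, 2), Pow(9, -1))) = Mul(-240, Mul(Rational(1, 2), Rational(1, 9))) = Mul(-240, Rational(1, 18)) = Rational(-40, 3)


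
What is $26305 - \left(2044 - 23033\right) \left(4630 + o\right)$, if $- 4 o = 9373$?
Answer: $\frac{192091603}{4} \approx 4.8023 \cdot 10^{7}$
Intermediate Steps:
$o = - \frac{9373}{4}$ ($o = \left(- \frac{1}{4}\right) 9373 = - \frac{9373}{4} \approx -2343.3$)
$26305 - \left(2044 - 23033\right) \left(4630 + o\right) = 26305 - \left(2044 - 23033\right) \left(4630 - \frac{9373}{4}\right) = 26305 - \left(-20989\right) \frac{9147}{4} = 26305 - - \frac{191986383}{4} = 26305 + \frac{191986383}{4} = \frac{192091603}{4}$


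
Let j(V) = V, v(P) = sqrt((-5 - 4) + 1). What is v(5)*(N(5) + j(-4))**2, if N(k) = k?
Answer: 2*I*sqrt(2) ≈ 2.8284*I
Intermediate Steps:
v(P) = 2*I*sqrt(2) (v(P) = sqrt(-9 + 1) = sqrt(-8) = 2*I*sqrt(2))
v(5)*(N(5) + j(-4))**2 = (2*I*sqrt(2))*(5 - 4)**2 = (2*I*sqrt(2))*1**2 = (2*I*sqrt(2))*1 = 2*I*sqrt(2)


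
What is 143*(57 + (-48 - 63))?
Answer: -7722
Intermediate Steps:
143*(57 + (-48 - 63)) = 143*(57 - 111) = 143*(-54) = -7722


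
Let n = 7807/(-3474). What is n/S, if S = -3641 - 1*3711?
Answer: 7807/25540848 ≈ 0.00030567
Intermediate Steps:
n = -7807/3474 (n = 7807*(-1/3474) = -7807/3474 ≈ -2.2473)
S = -7352 (S = -3641 - 3711 = -7352)
n/S = -7807/3474/(-7352) = -7807/3474*(-1/7352) = 7807/25540848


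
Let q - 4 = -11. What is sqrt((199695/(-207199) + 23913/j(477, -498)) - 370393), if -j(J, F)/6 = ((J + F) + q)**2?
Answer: I*sqrt(49867916672789452870)/11603144 ≈ 608.6*I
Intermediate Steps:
q = -7 (q = 4 - 11 = -7)
j(J, F) = -6*(-7 + F + J)**2 (j(J, F) = -6*((J + F) - 7)**2 = -6*((F + J) - 7)**2 = -6*(-7 + F + J)**2)
sqrt((199695/(-207199) + 23913/j(477, -498)) - 370393) = sqrt((199695/(-207199) + 23913/((-6*(-7 - 498 + 477)**2))) - 370393) = sqrt((199695*(-1/207199) + 23913/((-6*(-28)**2))) - 370393) = sqrt((-199695/207199 + 23913/((-6*784))) - 370393) = sqrt((-199695/207199 + 23913/(-4704)) - 370393) = sqrt((-199695/207199 + 23913*(-1/4704)) - 370393) = sqrt((-199695/207199 - 7971/1568) - 370393) = sqrt(-1964704989/324888032 - 370393) = sqrt(-120338217541565/324888032) = I*sqrt(49867916672789452870)/11603144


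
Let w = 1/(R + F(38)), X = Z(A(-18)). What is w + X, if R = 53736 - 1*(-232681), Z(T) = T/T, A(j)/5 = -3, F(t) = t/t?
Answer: 286419/286418 ≈ 1.0000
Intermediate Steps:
F(t) = 1
A(j) = -15 (A(j) = 5*(-3) = -15)
Z(T) = 1
R = 286417 (R = 53736 + 232681 = 286417)
X = 1
w = 1/286418 (w = 1/(286417 + 1) = 1/286418 ≈ 3.4914e-6)
w + X = 1/286418 + 1 = 286419/286418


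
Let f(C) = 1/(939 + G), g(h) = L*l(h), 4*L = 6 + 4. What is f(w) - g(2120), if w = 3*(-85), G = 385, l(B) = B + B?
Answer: -14034399/1324 ≈ -10600.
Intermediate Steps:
L = 5/2 (L = (6 + 4)/4 = (¼)*10 = 5/2 ≈ 2.5000)
l(B) = 2*B
g(h) = 5*h (g(h) = 5*(2*h)/2 = 5*h)
w = -255
f(C) = 1/1324 (f(C) = 1/(939 + 385) = 1/1324)
f(w) - g(2120) = 1/1324 - 5*2120 = 1/1324 - 1*10600 = 1/1324 - 10600 = -14034399/1324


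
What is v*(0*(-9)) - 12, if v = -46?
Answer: -12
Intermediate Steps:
v*(0*(-9)) - 12 = -0*(-9) - 12 = -46*0 - 12 = 0 - 12 = -12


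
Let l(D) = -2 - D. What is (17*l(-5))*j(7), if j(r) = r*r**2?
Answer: 17493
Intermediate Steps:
j(r) = r**3
(17*l(-5))*j(7) = (17*(-2 - 1*(-5)))*7**3 = (17*(-2 + 5))*343 = (17*3)*343 = 51*343 = 17493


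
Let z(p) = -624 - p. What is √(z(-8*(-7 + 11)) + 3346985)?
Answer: √3346393 ≈ 1829.3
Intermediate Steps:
√(z(-8*(-7 + 11)) + 3346985) = √((-624 - (-8)*(-7 + 11)) + 3346985) = √((-624 - (-8)*4) + 3346985) = √((-624 - 1*(-32)) + 3346985) = √((-624 + 32) + 3346985) = √(-592 + 3346985) = √3346393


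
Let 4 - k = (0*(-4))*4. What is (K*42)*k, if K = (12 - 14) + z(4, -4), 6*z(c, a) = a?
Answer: -448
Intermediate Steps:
k = 4 (k = 4 - 0*(-4)*4 = 4 - 0*4 = 4 - 1*0 = 4 + 0 = 4)
z(c, a) = a/6
K = -8/3 (K = (12 - 14) + (⅙)*(-4) = -2 - ⅔ = -8/3 ≈ -2.6667)
(K*42)*k = -8/3*42*4 = -112*4 = -448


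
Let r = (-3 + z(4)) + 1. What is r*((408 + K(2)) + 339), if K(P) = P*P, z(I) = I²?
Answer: 10514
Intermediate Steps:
K(P) = P²
r = 14 (r = (-3 + 4²) + 1 = (-3 + 16) + 1 = 13 + 1 = 14)
r*((408 + K(2)) + 339) = 14*((408 + 2²) + 339) = 14*((408 + 4) + 339) = 14*(412 + 339) = 14*751 = 10514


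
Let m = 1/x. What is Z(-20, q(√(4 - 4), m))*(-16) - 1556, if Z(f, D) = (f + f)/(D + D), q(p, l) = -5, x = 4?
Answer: -1620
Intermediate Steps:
m = ¼ (m = 1/4 = 1*(¼) = ¼ ≈ 0.25000)
Z(f, D) = f/D (Z(f, D) = (2*f)/((2*D)) = (2*f)*(1/(2*D)) = f/D)
Z(-20, q(√(4 - 4), m))*(-16) - 1556 = -20/(-5)*(-16) - 1556 = -20*(-⅕)*(-16) - 1556 = 4*(-16) - 1556 = -64 - 1556 = -1620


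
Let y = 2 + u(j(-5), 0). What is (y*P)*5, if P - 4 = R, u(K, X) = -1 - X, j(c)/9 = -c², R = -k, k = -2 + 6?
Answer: 0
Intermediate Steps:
k = 4
R = -4 (R = -1*4 = -4)
j(c) = -9*c² (j(c) = 9*(-c²) = -9*c²)
P = 0 (P = 4 - 4 = 0)
y = 1 (y = 2 + (-1 - 1*0) = 2 + (-1 + 0) = 2 - 1 = 1)
(y*P)*5 = (1*0)*5 = 0*5 = 0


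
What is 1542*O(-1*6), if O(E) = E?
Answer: -9252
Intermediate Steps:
1542*O(-1*6) = 1542*(-1*6) = 1542*(-6) = -9252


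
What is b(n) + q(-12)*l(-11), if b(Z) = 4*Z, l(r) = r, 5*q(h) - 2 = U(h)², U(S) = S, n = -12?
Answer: -1846/5 ≈ -369.20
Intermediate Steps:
q(h) = ⅖ + h²/5
b(n) + q(-12)*l(-11) = 4*(-12) + (⅖ + (⅕)*(-12)²)*(-11) = -48 + (⅖ + (⅕)*144)*(-11) = -48 + (⅖ + 144/5)*(-11) = -48 + (146/5)*(-11) = -48 - 1606/5 = -1846/5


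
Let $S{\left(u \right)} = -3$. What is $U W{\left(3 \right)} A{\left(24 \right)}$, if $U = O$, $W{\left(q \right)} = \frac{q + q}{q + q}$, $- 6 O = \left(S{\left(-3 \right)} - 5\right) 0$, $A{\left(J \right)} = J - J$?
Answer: $0$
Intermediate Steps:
$A{\left(J \right)} = 0$
$O = 0$ ($O = - \frac{\left(-3 - 5\right) 0}{6} = - \frac{\left(-8\right) 0}{6} = \left(- \frac{1}{6}\right) 0 = 0$)
$W{\left(q \right)} = 1$ ($W{\left(q \right)} = \frac{2 q}{2 q} = 2 q \frac{1}{2 q} = 1$)
$U = 0$
$U W{\left(3 \right)} A{\left(24 \right)} = 0 \cdot 1 \cdot 0 = 0 \cdot 0 = 0$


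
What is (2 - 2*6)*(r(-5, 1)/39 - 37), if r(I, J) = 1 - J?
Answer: 370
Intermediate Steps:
(2 - 2*6)*(r(-5, 1)/39 - 37) = (2 - 2*6)*((1 - 1*1)/39 - 37) = (2 - 12)*((1 - 1)*(1/39) - 37) = -10*(0*(1/39) - 37) = -10*(0 - 37) = -10*(-37) = 370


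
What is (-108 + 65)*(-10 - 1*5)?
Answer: 645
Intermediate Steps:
(-108 + 65)*(-10 - 1*5) = -43*(-10 - 5) = -43*(-15) = 645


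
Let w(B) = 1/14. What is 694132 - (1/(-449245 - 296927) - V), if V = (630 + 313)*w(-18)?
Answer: 517992122719/746172 ≈ 6.9420e+5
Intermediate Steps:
w(B) = 1/14
V = 943/14 (V = (630 + 313)*(1/14) = 943*(1/14) = 943/14 ≈ 67.357)
694132 - (1/(-449245 - 296927) - V) = 694132 - (1/(-449245 - 296927) - 1*943/14) = 694132 - (1/(-746172) - 943/14) = 694132 - (-1/746172 - 943/14) = 694132 - 1*(-50260015/746172) = 694132 + 50260015/746172 = 517992122719/746172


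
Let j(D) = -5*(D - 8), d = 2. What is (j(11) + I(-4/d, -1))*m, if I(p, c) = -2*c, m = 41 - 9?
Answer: -416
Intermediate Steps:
m = 32
j(D) = 40 - 5*D (j(D) = -5*(-8 + D) = 40 - 5*D)
(j(11) + I(-4/d, -1))*m = ((40 - 5*11) - 2*(-1))*32 = ((40 - 55) + 2)*32 = (-15 + 2)*32 = -13*32 = -416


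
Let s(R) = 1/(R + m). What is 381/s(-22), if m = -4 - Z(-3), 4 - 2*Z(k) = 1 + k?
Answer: -11049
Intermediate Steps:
Z(k) = 3/2 - k/2 (Z(k) = 2 - (1 + k)/2 = 2 + (-½ - k/2) = 3/2 - k/2)
m = -7 (m = -4 - (3/2 - ½*(-3)) = -4 - (3/2 + 3/2) = -4 - 1*3 = -4 - 3 = -7)
s(R) = 1/(-7 + R) (s(R) = 1/(R - 7) = 1/(-7 + R))
381/s(-22) = 381/(1/(-7 - 22)) = 381/(1/(-29)) = 381/(-1/29) = 381*(-29) = -11049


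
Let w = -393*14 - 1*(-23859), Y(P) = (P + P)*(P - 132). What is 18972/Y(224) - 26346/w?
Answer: -61467311/63050176 ≈ -0.97490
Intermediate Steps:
Y(P) = 2*P*(-132 + P) (Y(P) = (2*P)*(-132 + P) = 2*P*(-132 + P))
w = 18357 (w = -5502 + 23859 = 18357)
18972/Y(224) - 26346/w = 18972/((2*224*(-132 + 224))) - 26346/18357 = 18972/((2*224*92)) - 26346*1/18357 = 18972/41216 - 8782/6119 = 18972*(1/41216) - 8782/6119 = 4743/10304 - 8782/6119 = -61467311/63050176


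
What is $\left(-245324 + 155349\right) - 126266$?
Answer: $-216241$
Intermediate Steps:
$\left(-245324 + 155349\right) - 126266 = -89975 - 126266 = -216241$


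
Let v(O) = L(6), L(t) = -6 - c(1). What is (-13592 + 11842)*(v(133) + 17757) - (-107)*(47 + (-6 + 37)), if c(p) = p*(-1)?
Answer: -31057654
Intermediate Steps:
c(p) = -p
L(t) = -5 (L(t) = -6 - (-1) = -6 - 1*(-1) = -6 + 1 = -5)
v(O) = -5
(-13592 + 11842)*(v(133) + 17757) - (-107)*(47 + (-6 + 37)) = (-13592 + 11842)*(-5 + 17757) - (-107)*(47 + (-6 + 37)) = -1750*17752 - (-107)*(47 + 31) = -31066000 - (-107)*78 = -31066000 - 1*(-8346) = -31066000 + 8346 = -31057654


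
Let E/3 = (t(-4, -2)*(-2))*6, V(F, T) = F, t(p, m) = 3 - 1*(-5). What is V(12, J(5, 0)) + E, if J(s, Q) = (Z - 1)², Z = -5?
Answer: -276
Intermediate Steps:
J(s, Q) = 36 (J(s, Q) = (-5 - 1)² = (-6)² = 36)
t(p, m) = 8 (t(p, m) = 3 + 5 = 8)
E = -288 (E = 3*((8*(-2))*6) = 3*(-16*6) = 3*(-96) = -288)
V(12, J(5, 0)) + E = 12 - 288 = -276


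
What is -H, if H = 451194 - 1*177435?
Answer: -273759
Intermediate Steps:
H = 273759 (H = 451194 - 177435 = 273759)
-H = -1*273759 = -273759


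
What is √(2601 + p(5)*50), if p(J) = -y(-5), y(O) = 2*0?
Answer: 51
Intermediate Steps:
y(O) = 0
p(J) = 0 (p(J) = -1*0 = 0)
√(2601 + p(5)*50) = √(2601 + 0*50) = √(2601 + 0) = √2601 = 51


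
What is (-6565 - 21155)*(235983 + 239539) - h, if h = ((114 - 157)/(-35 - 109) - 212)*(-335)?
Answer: -1898141869435/144 ≈ -1.3182e+10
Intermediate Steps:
h = 10212475/144 (h = (-43/(-144) - 212)*(-335) = (-43*(-1/144) - 212)*(-335) = (43/144 - 212)*(-335) = -30485/144*(-335) = 10212475/144 ≈ 70920.)
(-6565 - 21155)*(235983 + 239539) - h = (-6565 - 21155)*(235983 + 239539) - 1*10212475/144 = -27720*475522 - 10212475/144 = -13181469840 - 10212475/144 = -1898141869435/144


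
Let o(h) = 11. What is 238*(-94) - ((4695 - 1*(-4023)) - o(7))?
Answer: -31079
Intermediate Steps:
238*(-94) - ((4695 - 1*(-4023)) - o(7)) = 238*(-94) - ((4695 - 1*(-4023)) - 1*11) = -22372 - ((4695 + 4023) - 11) = -22372 - (8718 - 11) = -22372 - 1*8707 = -22372 - 8707 = -31079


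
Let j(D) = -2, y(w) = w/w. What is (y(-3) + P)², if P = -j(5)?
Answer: 9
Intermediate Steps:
y(w) = 1
P = 2 (P = -1*(-2) = 2)
(y(-3) + P)² = (1 + 2)² = 3² = 9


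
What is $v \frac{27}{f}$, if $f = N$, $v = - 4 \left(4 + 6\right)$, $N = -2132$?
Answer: $\frac{270}{533} \approx 0.50657$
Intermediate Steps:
$v = -40$ ($v = \left(-4\right) 10 = -40$)
$f = -2132$
$v \frac{27}{f} = - 40 \frac{27}{-2132} = - 40 \cdot 27 \left(- \frac{1}{2132}\right) = \left(-40\right) \left(- \frac{27}{2132}\right) = \frac{270}{533}$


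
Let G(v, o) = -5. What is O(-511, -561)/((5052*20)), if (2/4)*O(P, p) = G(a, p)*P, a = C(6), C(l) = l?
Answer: 511/10104 ≈ 0.050574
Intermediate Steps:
a = 6
O(P, p) = -10*P (O(P, p) = 2*(-5*P) = -10*P)
O(-511, -561)/((5052*20)) = (-10*(-511))/((5052*20)) = 5110/101040 = 5110*(1/101040) = 511/10104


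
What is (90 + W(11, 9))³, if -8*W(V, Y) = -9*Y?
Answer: 513922401/512 ≈ 1.0038e+6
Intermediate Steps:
W(V, Y) = 9*Y/8 (W(V, Y) = -(-9)*Y/8 = 9*Y/8)
(90 + W(11, 9))³ = (90 + (9/8)*9)³ = (90 + 81/8)³ = (801/8)³ = 513922401/512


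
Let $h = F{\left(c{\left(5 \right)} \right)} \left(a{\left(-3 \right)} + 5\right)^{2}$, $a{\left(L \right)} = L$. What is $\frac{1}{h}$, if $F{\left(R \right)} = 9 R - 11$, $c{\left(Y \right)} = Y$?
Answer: $\frac{1}{136} \approx 0.0073529$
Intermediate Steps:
$F{\left(R \right)} = -11 + 9 R$
$h = 136$ ($h = \left(-11 + 9 \cdot 5\right) \left(-3 + 5\right)^{2} = \left(-11 + 45\right) 2^{2} = 34 \cdot 4 = 136$)
$\frac{1}{h} = \frac{1}{136}$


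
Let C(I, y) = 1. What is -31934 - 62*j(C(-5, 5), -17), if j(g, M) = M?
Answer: -30880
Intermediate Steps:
-31934 - 62*j(C(-5, 5), -17) = -31934 - 62*(-17) = -31934 - 1*(-1054) = -31934 + 1054 = -30880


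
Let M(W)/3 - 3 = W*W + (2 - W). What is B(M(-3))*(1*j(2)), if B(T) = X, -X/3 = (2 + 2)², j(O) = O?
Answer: -96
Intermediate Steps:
M(W) = 15 - 3*W + 3*W² (M(W) = 9 + 3*(W*W + (2 - W)) = 9 + 3*(W² + (2 - W)) = 9 + 3*(2 + W² - W) = 9 + (6 - 3*W + 3*W²) = 15 - 3*W + 3*W²)
X = -48 (X = -3*(2 + 2)² = -3*4² = -3*16 = -48)
B(T) = -48
B(M(-3))*(1*j(2)) = -48*2 = -96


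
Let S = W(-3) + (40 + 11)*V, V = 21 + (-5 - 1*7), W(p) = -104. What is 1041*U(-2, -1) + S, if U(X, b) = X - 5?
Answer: -6932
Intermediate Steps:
U(X, b) = -5 + X
V = 9 (V = 21 + (-5 - 7) = 21 - 12 = 9)
S = 355 (S = -104 + (40 + 11)*9 = -104 + 51*9 = -104 + 459 = 355)
1041*U(-2, -1) + S = 1041*(-5 - 2) + 355 = 1041*(-7) + 355 = -7287 + 355 = -6932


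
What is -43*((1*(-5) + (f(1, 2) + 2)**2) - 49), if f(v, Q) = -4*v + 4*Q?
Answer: 774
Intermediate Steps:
-43*((1*(-5) + (f(1, 2) + 2)**2) - 49) = -43*((1*(-5) + ((-4*1 + 4*2) + 2)**2) - 49) = -43*((-5 + ((-4 + 8) + 2)**2) - 49) = -43*((-5 + (4 + 2)**2) - 49) = -43*((-5 + 6**2) - 49) = -43*((-5 + 36) - 49) = -43*(31 - 49) = -43*(-18) = 774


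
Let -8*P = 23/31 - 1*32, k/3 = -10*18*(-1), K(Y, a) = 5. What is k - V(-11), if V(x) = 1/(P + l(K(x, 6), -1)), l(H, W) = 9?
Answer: 1728292/3201 ≈ 539.92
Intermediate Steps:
k = 540 (k = 3*(-10*18*(-1)) = 3*(-180*(-1)) = 3*180 = 540)
P = 969/248 (P = -(23/31 - 1*32)/8 = -(23*(1/31) - 32)/8 = -(23/31 - 32)/8 = -⅛*(-969/31) = 969/248 ≈ 3.9073)
V(x) = 248/3201 (V(x) = 1/(969/248 + 9) = 1/(3201/248) = 248/3201)
k - V(-11) = 540 - 1*248/3201 = 540 - 248/3201 = 1728292/3201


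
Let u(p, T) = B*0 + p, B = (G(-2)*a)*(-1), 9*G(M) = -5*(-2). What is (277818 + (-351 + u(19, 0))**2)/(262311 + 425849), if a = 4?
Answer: 11413/20240 ≈ 0.56388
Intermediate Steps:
G(M) = 10/9 (G(M) = (-5*(-2))/9 = (1/9)*10 = 10/9)
B = -40/9 (B = ((10/9)*4)*(-1) = (40/9)*(-1) = -40/9 ≈ -4.4444)
u(p, T) = p (u(p, T) = -40/9*0 + p = 0 + p = p)
(277818 + (-351 + u(19, 0))**2)/(262311 + 425849) = (277818 + (-351 + 19)**2)/(262311 + 425849) = (277818 + (-332)**2)/688160 = (277818 + 110224)*(1/688160) = 388042*(1/688160) = 11413/20240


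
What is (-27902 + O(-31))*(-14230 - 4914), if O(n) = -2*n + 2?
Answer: 532930672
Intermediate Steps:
O(n) = 2 - 2*n
(-27902 + O(-31))*(-14230 - 4914) = (-27902 + (2 - 2*(-31)))*(-14230 - 4914) = (-27902 + (2 + 62))*(-19144) = (-27902 + 64)*(-19144) = -27838*(-19144) = 532930672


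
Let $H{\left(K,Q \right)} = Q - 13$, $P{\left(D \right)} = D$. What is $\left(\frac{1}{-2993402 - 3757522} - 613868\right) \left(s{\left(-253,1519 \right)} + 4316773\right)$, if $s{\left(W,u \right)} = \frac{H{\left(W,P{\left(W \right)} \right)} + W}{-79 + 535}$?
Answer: $- \frac{906399472410152016553}{342046816} \approx -2.6499 \cdot 10^{12}$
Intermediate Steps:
$H{\left(K,Q \right)} = -13 + Q$ ($H{\left(K,Q \right)} = Q - 13 = -13 + Q$)
$s{\left(W,u \right)} = - \frac{13}{456} + \frac{W}{228}$ ($s{\left(W,u \right)} = \frac{\left(-13 + W\right) + W}{-79 + 535} = \frac{-13 + 2 W}{456} = \left(-13 + 2 W\right) \frac{1}{456} = - \frac{13}{456} + \frac{W}{228}$)
$\left(\frac{1}{-2993402 - 3757522} - 613868\right) \left(s{\left(-253,1519 \right)} + 4316773\right) = \left(\frac{1}{-2993402 - 3757522} - 613868\right) \left(\left(- \frac{13}{456} + \frac{1}{228} \left(-253\right)\right) + 4316773\right) = \left(\frac{1}{-6750924} - 613868\right) \left(\left(- \frac{13}{456} - \frac{253}{228}\right) + 4316773\right) = \left(- \frac{1}{6750924} - 613868\right) \left(- \frac{173}{152} + 4316773\right) = \left(- \frac{4144176214033}{6750924}\right) \frac{656149323}{152} = - \frac{906399472410152016553}{342046816}$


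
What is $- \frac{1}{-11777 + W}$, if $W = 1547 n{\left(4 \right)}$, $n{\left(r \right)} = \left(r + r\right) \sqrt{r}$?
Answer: $- \frac{1}{12975} \approx -7.7071 \cdot 10^{-5}$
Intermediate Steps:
$n{\left(r \right)} = 2 r^{\frac{3}{2}}$ ($n{\left(r \right)} = 2 r \sqrt{r} = 2 r^{\frac{3}{2}}$)
$W = 24752$ ($W = 1547 \cdot 2 \cdot 4^{\frac{3}{2}} = 1547 \cdot 2 \cdot 8 = 1547 \cdot 16 = 24752$)
$- \frac{1}{-11777 + W} = - \frac{1}{-11777 + 24752} = - \frac{1}{12975}$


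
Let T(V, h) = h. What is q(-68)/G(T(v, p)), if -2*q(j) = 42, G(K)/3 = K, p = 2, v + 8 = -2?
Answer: -7/2 ≈ -3.5000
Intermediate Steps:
v = -10 (v = -8 - 2 = -10)
G(K) = 3*K
q(j) = -21 (q(j) = -1/2*42 = -21)
q(-68)/G(T(v, p)) = -21/(3*2) = -21/6 = -21*1/6 = -7/2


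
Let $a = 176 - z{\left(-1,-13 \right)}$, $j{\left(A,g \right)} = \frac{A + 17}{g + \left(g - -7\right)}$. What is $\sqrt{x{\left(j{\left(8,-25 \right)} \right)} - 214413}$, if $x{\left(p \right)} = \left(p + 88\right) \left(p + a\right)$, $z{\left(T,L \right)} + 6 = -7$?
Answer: $\frac{i \sqrt{365994219}}{43} \approx 444.91 i$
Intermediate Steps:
$j{\left(A,g \right)} = \frac{17 + A}{7 + 2 g}$ ($j{\left(A,g \right)} = \frac{17 + A}{g + \left(g + 7\right)} = \frac{17 + A}{g + \left(7 + g\right)} = \frac{17 + A}{7 + 2 g}$)
$z{\left(T,L \right)} = -13$ ($z{\left(T,L \right)} = -6 - 7 = -13$)
$a = 189$ ($a = 176 - -13 = 176 + 13 = 189$)
$x{\left(p \right)} = \left(88 + p\right) \left(189 + p\right)$ ($x{\left(p \right)} = \left(p + 88\right) \left(p + 189\right) = \left(88 + p\right) \left(189 + p\right)$)
$\sqrt{x{\left(j{\left(8,-25 \right)} \right)} - 214413} = \sqrt{\left(16632 + \left(\frac{17 + 8}{7 + 2 \left(-25\right)}\right)^{2} + 277 \frac{17 + 8}{7 + 2 \left(-25\right)}\right) - 214413} = \sqrt{\left(16632 + \left(\frac{1}{7 - 50} \cdot 25\right)^{2} + 277 \frac{1}{7 - 50} \cdot 25\right) - 214413} = \sqrt{\left(16632 + \left(\frac{1}{-43} \cdot 25\right)^{2} + 277 \frac{1}{-43} \cdot 25\right) - 214413} = \sqrt{\left(16632 + \left(\left(- \frac{1}{43}\right) 25\right)^{2} + 277 \left(\left(- \frac{1}{43}\right) 25\right)\right) - 214413} = \sqrt{\left(16632 + \left(- \frac{25}{43}\right)^{2} + 277 \left(- \frac{25}{43}\right)\right) - 214413} = \sqrt{\left(16632 + \frac{625}{1849} - \frac{6925}{43}\right) - 214413} = \sqrt{\frac{30455418}{1849} - 214413} = \sqrt{- \frac{365994219}{1849}} = \frac{i \sqrt{365994219}}{43}$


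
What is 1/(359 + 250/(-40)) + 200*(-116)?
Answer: -32735196/1411 ≈ -23200.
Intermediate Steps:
1/(359 + 250/(-40)) + 200*(-116) = 1/(359 + 250*(-1/40)) - 23200 = 1/(359 - 25/4) - 23200 = 1/(1411/4) - 23200 = 4/1411 - 23200 = -32735196/1411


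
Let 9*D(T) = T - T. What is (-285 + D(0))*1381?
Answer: -393585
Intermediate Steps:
D(T) = 0 (D(T) = (T - T)/9 = (⅑)*0 = 0)
(-285 + D(0))*1381 = (-285 + 0)*1381 = -285*1381 = -393585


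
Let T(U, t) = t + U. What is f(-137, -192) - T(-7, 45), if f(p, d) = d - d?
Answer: -38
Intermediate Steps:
f(p, d) = 0
T(U, t) = U + t
f(-137, -192) - T(-7, 45) = 0 - (-7 + 45) = 0 - 1*38 = 0 - 38 = -38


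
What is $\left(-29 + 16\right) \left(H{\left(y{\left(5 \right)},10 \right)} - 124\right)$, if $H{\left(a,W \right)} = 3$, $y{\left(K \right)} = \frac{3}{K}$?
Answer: $1573$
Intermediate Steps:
$\left(-29 + 16\right) \left(H{\left(y{\left(5 \right)},10 \right)} - 124\right) = \left(-29 + 16\right) \left(3 - 124\right) = \left(-13\right) \left(-121\right) = 1573$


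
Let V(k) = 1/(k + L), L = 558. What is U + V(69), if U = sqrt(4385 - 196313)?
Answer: 1/627 + 2*I*sqrt(47982) ≈ 0.0015949 + 438.1*I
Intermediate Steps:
U = 2*I*sqrt(47982) (U = sqrt(-191928) = 2*I*sqrt(47982) ≈ 438.1*I)
V(k) = 1/(558 + k) (V(k) = 1/(k + 558) = 1/(558 + k))
U + V(69) = 2*I*sqrt(47982) + 1/(558 + 69) = 2*I*sqrt(47982) + 1/627 = 1/627 + 2*I*sqrt(47982)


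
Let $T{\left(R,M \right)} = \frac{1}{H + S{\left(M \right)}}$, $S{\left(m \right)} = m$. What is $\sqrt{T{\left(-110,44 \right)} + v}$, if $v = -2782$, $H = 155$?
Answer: $\frac{3 i \sqrt{12241087}}{199} \approx 52.745 i$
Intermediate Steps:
$T{\left(R,M \right)} = \frac{1}{155 + M}$
$\sqrt{T{\left(-110,44 \right)} + v} = \sqrt{\frac{1}{155 + 44} - 2782} = \sqrt{\frac{1}{199} - 2782} = \sqrt{- \frac{553617}{199}} = \frac{3 i \sqrt{12241087}}{199}$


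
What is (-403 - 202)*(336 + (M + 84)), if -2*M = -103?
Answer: -570515/2 ≈ -2.8526e+5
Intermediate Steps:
M = 103/2 (M = -1/2*(-103) = 103/2 ≈ 51.500)
(-403 - 202)*(336 + (M + 84)) = (-403 - 202)*(336 + (103/2 + 84)) = -605*(336 + 271/2) = -605*943/2 = -570515/2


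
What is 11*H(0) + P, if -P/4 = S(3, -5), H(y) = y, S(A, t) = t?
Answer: 20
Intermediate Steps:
P = 20 (P = -4*(-5) = 20)
11*H(0) + P = 11*0 + 20 = 0 + 20 = 20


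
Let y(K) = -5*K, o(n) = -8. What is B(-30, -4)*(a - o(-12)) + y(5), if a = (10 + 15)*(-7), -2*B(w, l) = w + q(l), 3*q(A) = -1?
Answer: -15347/6 ≈ -2557.8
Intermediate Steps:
q(A) = -1/3 (q(A) = (1/3)*(-1) = -1/3)
B(w, l) = 1/6 - w/2 (B(w, l) = -(w - 1/3)/2 = -(-1/3 + w)/2 = 1/6 - w/2)
a = -175 (a = 25*(-7) = -175)
B(-30, -4)*(a - o(-12)) + y(5) = (1/6 - 1/2*(-30))*(-175 - 1*(-8)) - 5*5 = (1/6 + 15)*(-175 + 8) - 25 = (91/6)*(-167) - 25 = -15197/6 - 25 = -15347/6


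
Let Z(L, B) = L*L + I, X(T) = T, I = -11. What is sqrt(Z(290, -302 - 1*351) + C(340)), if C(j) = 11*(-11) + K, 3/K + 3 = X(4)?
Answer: sqrt(83971) ≈ 289.78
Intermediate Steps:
K = 3 (K = 3/(-3 + 4) = 3/1 = 3*1 = 3)
Z(L, B) = -11 + L**2 (Z(L, B) = L*L - 11 = L**2 - 11 = -11 + L**2)
C(j) = -118 (C(j) = 11*(-11) + 3 = -121 + 3 = -118)
sqrt(Z(290, -302 - 1*351) + C(340)) = sqrt((-11 + 290**2) - 118) = sqrt((-11 + 84100) - 118) = sqrt(84089 - 118) = sqrt(83971)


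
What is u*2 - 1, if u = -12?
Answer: -25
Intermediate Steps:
u*2 - 1 = -12*2 - 1 = -24 - 1 = -25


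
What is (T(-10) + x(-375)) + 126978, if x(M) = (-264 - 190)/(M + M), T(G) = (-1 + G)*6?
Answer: 47592227/375 ≈ 1.2691e+5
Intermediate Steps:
T(G) = -6 + 6*G
x(M) = -227/M (x(M) = -454*1/(2*M) = -227/M)
(T(-10) + x(-375)) + 126978 = ((-6 + 6*(-10)) - 227/(-375)) + 126978 = ((-6 - 60) - 227*(-1/375)) + 126978 = (-66 + 227/375) + 126978 = -24523/375 + 126978 = 47592227/375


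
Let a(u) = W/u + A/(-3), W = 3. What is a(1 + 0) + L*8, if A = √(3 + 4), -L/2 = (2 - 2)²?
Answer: 3 - √7/3 ≈ 2.1181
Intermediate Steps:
L = 0 (L = -2*(2 - 2)² = -2*0² = -2*0 = 0)
A = √7 ≈ 2.6458
a(u) = 3/u - √7/3 (a(u) = 3/u + √7/(-3) = 3/u + √7*(-⅓) = 3/u - √7/3)
a(1 + 0) + L*8 = (3/(1 + 0) - √7/3) + 0*8 = (3/1 - √7/3) + 0 = (3*1 - √7/3) + 0 = (3 - √7/3) + 0 = 3 - √7/3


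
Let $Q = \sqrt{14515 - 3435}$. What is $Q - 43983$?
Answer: $-43983 + 2 \sqrt{2770} \approx -43878.0$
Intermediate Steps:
$Q = 2 \sqrt{2770}$ ($Q = \sqrt{11080} = 2 \sqrt{2770} \approx 105.26$)
$Q - 43983 = 2 \sqrt{2770} - 43983 = -43983 + 2 \sqrt{2770}$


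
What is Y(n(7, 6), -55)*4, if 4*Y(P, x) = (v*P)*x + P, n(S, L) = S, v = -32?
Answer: 12327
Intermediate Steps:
Y(P, x) = P/4 - 8*P*x (Y(P, x) = ((-32*P)*x + P)/4 = (-32*P*x + P)/4 = (P - 32*P*x)/4 = P/4 - 8*P*x)
Y(n(7, 6), -55)*4 = ((¼)*7*(1 - 32*(-55)))*4 = ((¼)*7*(1 + 1760))*4 = ((¼)*7*1761)*4 = (12327/4)*4 = 12327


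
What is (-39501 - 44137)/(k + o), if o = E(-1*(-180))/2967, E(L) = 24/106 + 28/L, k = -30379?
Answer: 295923580605/107485382447 ≈ 2.7532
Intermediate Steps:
E(L) = 12/53 + 28/L (E(L) = 24*(1/106) + 28/L = 12/53 + 28/L)
o = 911/7076295 (o = (12/53 + 28/((-1*(-180))))/2967 = (12/53 + 28/180)*(1/2967) = (12/53 + 28*(1/180))*(1/2967) = (12/53 + 7/45)*(1/2967) = (911/2385)*(1/2967) = 911/7076295 ≈ 0.00012874)
(-39501 - 44137)/(k + o) = (-39501 - 44137)/(-30379 + 911/7076295) = -83638/(-214970764894/7076295) = -83638*(-7076295/214970764894) = 295923580605/107485382447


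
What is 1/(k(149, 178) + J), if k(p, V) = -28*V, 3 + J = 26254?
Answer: 1/21267 ≈ 4.7021e-5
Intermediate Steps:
J = 26251 (J = -3 + 26254 = 26251)
1/(k(149, 178) + J) = 1/(-28*178 + 26251) = 1/(-4984 + 26251) = 1/21267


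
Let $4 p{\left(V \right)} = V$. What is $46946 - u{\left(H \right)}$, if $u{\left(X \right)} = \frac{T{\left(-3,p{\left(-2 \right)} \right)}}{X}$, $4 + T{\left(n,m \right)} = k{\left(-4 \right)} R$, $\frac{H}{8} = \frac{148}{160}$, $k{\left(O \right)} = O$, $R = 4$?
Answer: $\frac{1737102}{37} \approx 46949.0$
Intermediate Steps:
$p{\left(V \right)} = \frac{V}{4}$
$H = \frac{37}{5}$ ($H = 8 \cdot \frac{148}{160} = 8 \cdot 148 \cdot \frac{1}{160} = 8 \cdot \frac{37}{40} = \frac{37}{5} \approx 7.4$)
$T{\left(n,m \right)} = -20$ ($T{\left(n,m \right)} = -4 - 16 = -20$)
$u{\left(X \right)} = - \frac{20}{X}$
$46946 - u{\left(H \right)} = 46946 - - \frac{20}{\frac{37}{5}} = 46946 - \left(-20\right) \frac{5}{37} = 46946 - - \frac{100}{37} = 46946 + \frac{100}{37} = \frac{1737102}{37}$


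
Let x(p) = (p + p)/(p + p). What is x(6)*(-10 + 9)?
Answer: -1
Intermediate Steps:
x(p) = 1 (x(p) = (2*p)/((2*p)) = (2*p)*(1/(2*p)) = 1)
x(6)*(-10 + 9) = 1*(-10 + 9) = 1*(-1) = -1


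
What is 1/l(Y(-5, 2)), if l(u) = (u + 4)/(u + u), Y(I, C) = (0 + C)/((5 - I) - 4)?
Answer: 2/13 ≈ 0.15385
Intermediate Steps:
Y(I, C) = C/(1 - I)
l(u) = (4 + u)/(2*u) (l(u) = (4 + u)/((2*u)) = (4 + u)*(1/(2*u)) = (4 + u)/(2*u))
1/l(Y(-5, 2)) = 1/((4 - 1*2/(-1 - 5))/(2*((-1*2/(-1 - 5))))) = 1/((4 - 1*2/(-6))/(2*((-1*2/(-6))))) = 1/((4 - 1*2*(-⅙))/(2*((-1*2*(-⅙))))) = 1/((4 + ⅓)/(2*(⅓))) = 1/((½)*3*(13/3)) = 1/(13/2) = 2/13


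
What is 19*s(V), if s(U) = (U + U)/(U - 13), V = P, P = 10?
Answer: -380/3 ≈ -126.67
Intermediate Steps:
V = 10
s(U) = 2*U/(-13 + U) (s(U) = (2*U)/(-13 + U) = 2*U/(-13 + U))
19*s(V) = 19*(2*10/(-13 + 10)) = 19*(2*10/(-3)) = 19*(2*10*(-⅓)) = 19*(-20/3) = -380/3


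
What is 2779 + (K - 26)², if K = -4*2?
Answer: 3935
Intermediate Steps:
K = -8
2779 + (K - 26)² = 2779 + (-8 - 26)² = 2779 + (-34)² = 2779 + 1156 = 3935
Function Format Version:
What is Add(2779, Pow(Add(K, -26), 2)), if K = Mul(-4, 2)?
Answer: 3935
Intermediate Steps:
K = -8
Add(2779, Pow(Add(K, -26), 2)) = Add(2779, Pow(Add(-8, -26), 2)) = Add(2779, Pow(-34, 2)) = Add(2779, 1156) = 3935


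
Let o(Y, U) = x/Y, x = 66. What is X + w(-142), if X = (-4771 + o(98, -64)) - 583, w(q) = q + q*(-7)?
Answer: -220565/49 ≈ -4501.3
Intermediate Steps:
o(Y, U) = 66/Y
w(q) = -6*q (w(q) = q - 7*q = -6*q)
X = -262313/49 (X = (-4771 + 66/98) - 583 = (-4771 + 66*(1/98)) - 583 = (-4771 + 33/49) - 583 = -233746/49 - 583 = -262313/49 ≈ -5353.3)
X + w(-142) = -262313/49 - 6*(-142) = -262313/49 + 852 = -220565/49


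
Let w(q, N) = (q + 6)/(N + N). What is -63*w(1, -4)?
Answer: 441/8 ≈ 55.125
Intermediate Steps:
w(q, N) = (6 + q)/(2*N) (w(q, N) = (6 + q)/((2*N)) = (6 + q)*(1/(2*N)) = (6 + q)/(2*N))
-63*w(1, -4) = -63*(6 + 1)/(2*(-4)) = -63*(-1)*7/(2*4) = -63*(-7/8) = 441/8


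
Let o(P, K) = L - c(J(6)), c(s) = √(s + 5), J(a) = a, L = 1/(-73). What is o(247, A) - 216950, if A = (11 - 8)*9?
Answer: -15837351/73 - √11 ≈ -2.1695e+5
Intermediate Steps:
L = -1/73 ≈ -0.013699
c(s) = √(5 + s)
A = 27 (A = 3*9 = 27)
o(P, K) = -1/73 - √11 (o(P, K) = -1/73 - √(5 + 6) = -1/73 - √11)
o(247, A) - 216950 = (-1/73 - √11) - 216950 = -15837351/73 - √11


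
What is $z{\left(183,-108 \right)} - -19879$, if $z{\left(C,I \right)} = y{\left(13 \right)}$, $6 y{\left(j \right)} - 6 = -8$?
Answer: $\frac{59636}{3} \approx 19879.0$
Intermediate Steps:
$y{\left(j \right)} = - \frac{1}{3}$ ($y{\left(j \right)} = 1 + \frac{1}{6} \left(-8\right) = 1 - \frac{4}{3} = - \frac{1}{3}$)
$z{\left(C,I \right)} = - \frac{1}{3}$
$z{\left(183,-108 \right)} - -19879 = - \frac{1}{3} - -19879 = - \frac{1}{3} + 19879 = \frac{59636}{3}$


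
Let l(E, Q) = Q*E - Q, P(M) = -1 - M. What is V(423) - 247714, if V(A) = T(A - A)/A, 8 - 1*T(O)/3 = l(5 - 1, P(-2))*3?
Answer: -34927675/141 ≈ -2.4771e+5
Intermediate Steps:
l(E, Q) = -Q + E*Q (l(E, Q) = E*Q - Q = -Q + E*Q)
T(O) = -3 (T(O) = 24 - 3*(-1 - 1*(-2))*(-1 + (5 - 1))*3 = 24 - 3*(-1 + 2)*(-1 + 4)*3 = 24 - 3*1*3*3 = 24 - 9*3 = 24 - 3*9 = 24 - 27 = -3)
V(A) = -3/A
V(423) - 247714 = -3/423 - 247714 = -3*1/423 - 247714 = -1/141 - 247714 = -34927675/141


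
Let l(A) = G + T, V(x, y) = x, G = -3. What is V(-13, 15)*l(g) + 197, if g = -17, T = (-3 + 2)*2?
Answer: 262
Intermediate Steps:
T = -2 (T = -1*2 = -2)
l(A) = -5 (l(A) = -3 - 2 = -5)
V(-13, 15)*l(g) + 197 = -13*(-5) + 197 = 65 + 197 = 262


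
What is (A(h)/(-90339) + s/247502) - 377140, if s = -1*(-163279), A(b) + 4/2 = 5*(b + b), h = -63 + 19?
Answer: -8432489769893455/22359083178 ≈ -3.7714e+5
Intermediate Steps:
h = -44
A(b) = -2 + 10*b (A(b) = -2 + 5*(b + b) = -2 + 5*(2*b) = -2 + 10*b)
s = 163279
(A(h)/(-90339) + s/247502) - 377140 = ((-2 + 10*(-44))/(-90339) + 163279/247502) - 377140 = ((-2 - 440)*(-1/90339) + 163279*(1/247502)) - 377140 = (-442*(-1/90339) + 163279/247502) - 377140 = (442/90339 + 163279/247502) - 377140 = 14859857465/22359083178 - 377140 = -8432489769893455/22359083178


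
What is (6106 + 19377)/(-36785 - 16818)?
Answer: -25483/53603 ≈ -0.47540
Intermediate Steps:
(6106 + 19377)/(-36785 - 16818) = 25483/(-53603) = 25483*(-1/53603) = -25483/53603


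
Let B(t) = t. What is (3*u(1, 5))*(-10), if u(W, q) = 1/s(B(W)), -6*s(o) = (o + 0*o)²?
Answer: 180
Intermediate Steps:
s(o) = -o²/6 (s(o) = -(o + 0*o)²/6 = -(o + 0)²/6 = -o²/6)
u(W, q) = -6/W² (u(W, q) = 1/(-W²/6) = -6/W²)
(3*u(1, 5))*(-10) = (3*(-6/1²))*(-10) = (3*(-6*1))*(-10) = (3*(-6))*(-10) = -18*(-10) = 180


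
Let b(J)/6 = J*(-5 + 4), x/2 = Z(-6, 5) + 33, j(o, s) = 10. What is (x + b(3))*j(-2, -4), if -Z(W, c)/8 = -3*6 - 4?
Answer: 4000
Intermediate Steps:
Z(W, c) = 176 (Z(W, c) = -8*(-3*6 - 4) = -8*(-18 - 4) = -8*(-22) = 176)
x = 418 (x = 2*(176 + 33) = 2*209 = 418)
b(J) = -6*J (b(J) = 6*(J*(-5 + 4)) = 6*(J*(-1)) = 6*(-J) = -6*J)
(x + b(3))*j(-2, -4) = (418 - 6*3)*10 = (418 - 18)*10 = 400*10 = 4000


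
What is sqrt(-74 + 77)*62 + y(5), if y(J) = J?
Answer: 5 + 62*sqrt(3) ≈ 112.39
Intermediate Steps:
sqrt(-74 + 77)*62 + y(5) = sqrt(-74 + 77)*62 + 5 = sqrt(3)*62 + 5 = 62*sqrt(3) + 5 = 5 + 62*sqrt(3)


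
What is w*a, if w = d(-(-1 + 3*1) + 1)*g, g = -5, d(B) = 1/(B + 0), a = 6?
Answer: 30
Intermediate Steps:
d(B) = 1/B
w = 5 (w = -5/(-(-1 + 3*1) + 1) = -5/(-(-1 + 3) + 1) = -5/(-1*2 + 1) = -5/(-2 + 1) = -5/(-1) = -1*(-5) = 5)
w*a = 5*6 = 30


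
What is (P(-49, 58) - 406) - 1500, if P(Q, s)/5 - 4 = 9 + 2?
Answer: -1831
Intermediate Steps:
P(Q, s) = 75 (P(Q, s) = 20 + 5*(9 + 2) = 20 + 5*11 = 20 + 55 = 75)
(P(-49, 58) - 406) - 1500 = (75 - 406) - 1500 = -331 - 1500 = -1831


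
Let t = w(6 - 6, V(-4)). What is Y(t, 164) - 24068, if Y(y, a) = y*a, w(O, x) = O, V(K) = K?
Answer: -24068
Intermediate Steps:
t = 0 (t = 6 - 6 = 0)
Y(y, a) = a*y
Y(t, 164) - 24068 = 164*0 - 24068 = 0 - 24068 = -24068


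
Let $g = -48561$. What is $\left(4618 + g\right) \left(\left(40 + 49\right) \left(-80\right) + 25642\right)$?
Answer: $-813912246$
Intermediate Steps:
$\left(4618 + g\right) \left(\left(40 + 49\right) \left(-80\right) + 25642\right) = \left(4618 - 48561\right) \left(\left(40 + 49\right) \left(-80\right) + 25642\right) = - 43943 \left(89 \left(-80\right) + 25642\right) = - 43943 \left(-7120 + 25642\right) = \left(-43943\right) 18522 = -813912246$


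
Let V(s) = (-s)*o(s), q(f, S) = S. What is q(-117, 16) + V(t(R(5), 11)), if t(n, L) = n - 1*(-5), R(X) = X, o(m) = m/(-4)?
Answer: 41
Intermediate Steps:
o(m) = -m/4 (o(m) = m*(-¼) = -m/4)
t(n, L) = 5 + n (t(n, L) = n + 5 = 5 + n)
V(s) = s²/4 (V(s) = (-s)*(-s/4) = s²/4)
q(-117, 16) + V(t(R(5), 11)) = 16 + (5 + 5)²/4 = 16 + (¼)*10² = 16 + (¼)*100 = 16 + 25 = 41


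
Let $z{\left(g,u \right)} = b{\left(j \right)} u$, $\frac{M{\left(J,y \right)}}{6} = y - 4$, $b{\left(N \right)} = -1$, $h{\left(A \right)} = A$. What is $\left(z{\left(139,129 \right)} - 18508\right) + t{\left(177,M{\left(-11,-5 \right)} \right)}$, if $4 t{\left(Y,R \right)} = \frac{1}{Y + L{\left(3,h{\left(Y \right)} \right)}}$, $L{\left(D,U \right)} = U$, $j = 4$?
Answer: $- \frac{26389991}{1416} \approx -18637.0$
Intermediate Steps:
$M{\left(J,y \right)} = -24 + 6 y$ ($M{\left(J,y \right)} = 6 \left(y - 4\right) = 6 \left(-4 + y\right) = -24 + 6 y$)
$t{\left(Y,R \right)} = \frac{1}{8 Y}$ ($t{\left(Y,R \right)} = \frac{1}{4 \left(Y + Y\right)} = \frac{1}{4 \cdot 2 Y} = \frac{\frac{1}{2} \frac{1}{Y}}{4} = \frac{1}{8 Y}$)
$z{\left(g,u \right)} = - u$
$\left(z{\left(139,129 \right)} - 18508\right) + t{\left(177,M{\left(-11,-5 \right)} \right)} = \left(\left(-1\right) 129 - 18508\right) + \frac{1}{8 \cdot 177} = \left(-129 - 18508\right) + \frac{1}{8} \cdot \frac{1}{177} = -18637 + \frac{1}{1416} = - \frac{26389991}{1416}$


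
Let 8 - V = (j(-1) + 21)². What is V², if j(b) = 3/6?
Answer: 3301489/16 ≈ 2.0634e+5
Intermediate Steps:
j(b) = ½ (j(b) = 3*(⅙) = ½)
V = -1817/4 (V = 8 - (½ + 21)² = 8 - (43/2)² = 8 - 1*1849/4 = 8 - 1849/4 = -1817/4 ≈ -454.25)
V² = (-1817/4)² = 3301489/16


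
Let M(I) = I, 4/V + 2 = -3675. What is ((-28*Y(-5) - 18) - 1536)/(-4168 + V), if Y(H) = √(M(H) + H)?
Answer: 952343/2554290 + 25739*I*√10/3831435 ≈ 0.37284 + 0.021244*I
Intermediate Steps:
V = -4/3677 (V = 4/(-2 - 3675) = 4/(-3677) = 4*(-1/3677) = -4/3677 ≈ -0.0010878)
Y(H) = √2*√H (Y(H) = √(H + H) = √(2*H) = √2*√H)
((-28*Y(-5) - 18) - 1536)/(-4168 + V) = ((-28*√2*√(-5) - 18) - 1536)/(-4168 - 4/3677) = ((-28*√2*I*√5 - 18) - 1536)/(-15325740/3677) = ((-28*I*√10 - 18) - 1536)*(-3677/15325740) = ((-18 - 28*I*√10) - 1536)*(-3677/15325740) = (-1554 - 28*I*√10)*(-3677/15325740) = 952343/2554290 + 25739*I*√10/3831435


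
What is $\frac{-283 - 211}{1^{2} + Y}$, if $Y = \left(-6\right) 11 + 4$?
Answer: $\frac{494}{61} \approx 8.0984$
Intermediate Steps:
$Y = -62$ ($Y = -66 + 4 = -62$)
$\frac{-283 - 211}{1^{2} + Y} = \frac{-283 - 211}{1^{2} - 62} = - \frac{494}{1 - 62} = - \frac{494}{-61} = \left(-494\right) \left(- \frac{1}{61}\right) = \frac{494}{61}$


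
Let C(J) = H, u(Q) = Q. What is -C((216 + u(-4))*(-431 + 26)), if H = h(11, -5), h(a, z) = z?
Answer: 5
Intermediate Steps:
H = -5
C(J) = -5
-C((216 + u(-4))*(-431 + 26)) = -1*(-5) = 5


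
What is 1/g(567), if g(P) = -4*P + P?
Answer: -1/1701 ≈ -0.00058789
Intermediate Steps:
g(P) = -3*P
1/g(567) = 1/(-3*567) = 1/(-1701) = -1/1701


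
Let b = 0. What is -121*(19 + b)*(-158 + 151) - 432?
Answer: 15661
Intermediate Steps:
-121*(19 + b)*(-158 + 151) - 432 = -121*(19 + 0)*(-158 + 151) - 432 = -2299*(-7) - 432 = -121*(-133) - 432 = 16093 - 432 = 15661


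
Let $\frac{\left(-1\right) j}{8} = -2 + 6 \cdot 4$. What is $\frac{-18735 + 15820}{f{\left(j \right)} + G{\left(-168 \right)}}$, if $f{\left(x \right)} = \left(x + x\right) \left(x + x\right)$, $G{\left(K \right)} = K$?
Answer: $- \frac{2915}{123736} \approx -0.023558$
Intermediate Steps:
$j = -176$ ($j = - 8 \left(-2 + 6 \cdot 4\right) = - 8 \left(-2 + 24\right) = \left(-8\right) 22 = -176$)
$f{\left(x \right)} = 4 x^{2}$ ($f{\left(x \right)} = 2 x 2 x = 4 x^{2}$)
$\frac{-18735 + 15820}{f{\left(j \right)} + G{\left(-168 \right)}} = \frac{-18735 + 15820}{4 \left(-176\right)^{2} - 168} = - \frac{2915}{4 \cdot 30976 - 168} = - \frac{2915}{123904 - 168} = - \frac{2915}{123736}$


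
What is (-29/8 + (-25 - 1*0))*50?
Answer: -5725/4 ≈ -1431.3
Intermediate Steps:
(-29/8 + (-25 - 1*0))*50 = (-29*⅛ + (-25 + 0))*50 = (-29/8 - 25)*50 = -229/8*50 = -5725/4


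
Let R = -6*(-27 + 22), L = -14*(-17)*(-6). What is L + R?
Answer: -1398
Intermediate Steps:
L = -1428 (L = 238*(-6) = -1428)
R = 30 (R = -6*(-5) = 30)
L + R = -1428 + 30 = -1398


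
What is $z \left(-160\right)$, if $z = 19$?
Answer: $-3040$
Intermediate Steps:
$z \left(-160\right) = 19 \left(-160\right) = -3040$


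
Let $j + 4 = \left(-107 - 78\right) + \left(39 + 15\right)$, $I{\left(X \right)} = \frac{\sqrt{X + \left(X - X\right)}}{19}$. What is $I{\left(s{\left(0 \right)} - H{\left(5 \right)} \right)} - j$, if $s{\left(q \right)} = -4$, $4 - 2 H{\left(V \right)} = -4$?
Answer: $135 + \frac{2 i \sqrt{2}}{19} \approx 135.0 + 0.14886 i$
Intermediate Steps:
$H{\left(V \right)} = 4$ ($H{\left(V \right)} = 2 - -2 = 2 + 2 = 4$)
$I{\left(X \right)} = \frac{\sqrt{X}}{19}$ ($I{\left(X \right)} = \sqrt{X + 0} \cdot \frac{1}{19} = \sqrt{X} \frac{1}{19} = \frac{\sqrt{X}}{19}$)
$j = -135$ ($j = -4 + \left(\left(-107 - 78\right) + \left(39 + 15\right)\right) = -4 + \left(-185 + 54\right) = -4 - 131 = -135$)
$I{\left(s{\left(0 \right)} - H{\left(5 \right)} \right)} - j = \frac{\sqrt{-4 - 4}}{19} - -135 = \frac{\sqrt{-4 - 4}}{19} + 135 = \frac{\sqrt{-8}}{19} + 135 = \frac{2 i \sqrt{2}}{19} + 135 = 135 + \frac{2 i \sqrt{2}}{19}$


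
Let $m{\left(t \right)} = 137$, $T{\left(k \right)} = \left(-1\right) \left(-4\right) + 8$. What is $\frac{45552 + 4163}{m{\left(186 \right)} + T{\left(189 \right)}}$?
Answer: $\frac{49715}{149} \approx 333.66$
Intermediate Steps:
$T{\left(k \right)} = 12$ ($T{\left(k \right)} = 4 + 8 = 12$)
$\frac{45552 + 4163}{m{\left(186 \right)} + T{\left(189 \right)}} = \frac{45552 + 4163}{137 + 12} = \frac{49715}{149}$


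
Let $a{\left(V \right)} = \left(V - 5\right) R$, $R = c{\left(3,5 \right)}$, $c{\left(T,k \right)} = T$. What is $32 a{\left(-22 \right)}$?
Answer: $-2592$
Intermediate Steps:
$R = 3$
$a{\left(V \right)} = -15 + 3 V$ ($a{\left(V \right)} = \left(V - 5\right) 3 = \left(-5 + V\right) 3 = -15 + 3 V$)
$32 a{\left(-22 \right)} = 32 \left(-15 + 3 \left(-22\right)\right) = 32 \left(-15 - 66\right) = 32 \left(-81\right) = -2592$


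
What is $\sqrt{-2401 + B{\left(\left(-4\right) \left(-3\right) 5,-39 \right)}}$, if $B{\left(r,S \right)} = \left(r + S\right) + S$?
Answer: $i \sqrt{2419} \approx 49.183 i$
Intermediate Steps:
$B{\left(r,S \right)} = r + 2 S$ ($B{\left(r,S \right)} = \left(S + r\right) + S = r + 2 S$)
$\sqrt{-2401 + B{\left(\left(-4\right) \left(-3\right) 5,-39 \right)}} = \sqrt{-2401 + \left(\left(-4\right) \left(-3\right) 5 + 2 \left(-39\right)\right)} = \sqrt{-2401 + \left(12 \cdot 5 - 78\right)} = \sqrt{-2401 + \left(60 - 78\right)} = \sqrt{-2401 - 18} = \sqrt{-2419} = i \sqrt{2419}$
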